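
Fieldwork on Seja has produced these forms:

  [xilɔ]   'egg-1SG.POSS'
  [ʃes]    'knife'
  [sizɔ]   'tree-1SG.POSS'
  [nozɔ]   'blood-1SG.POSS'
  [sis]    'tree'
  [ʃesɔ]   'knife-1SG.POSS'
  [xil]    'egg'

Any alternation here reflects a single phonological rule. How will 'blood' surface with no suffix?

[nos]

The stem for 'tree' ends in [s] in [sis] but [z] in [sizɔ].
The stem 'knife' ([ʃes], [ʃesɔ]) shows [s] unchanged in both environments, so [s] cannot be basic with [z] derived before the 1SG.POSS suffix.
The underlying segment must be /z/; voiced obstruents become voiceless word-finally, yielding [s] there.
From [nozɔ] the stem 'blood' is /noz/; word-finally this yields [nos].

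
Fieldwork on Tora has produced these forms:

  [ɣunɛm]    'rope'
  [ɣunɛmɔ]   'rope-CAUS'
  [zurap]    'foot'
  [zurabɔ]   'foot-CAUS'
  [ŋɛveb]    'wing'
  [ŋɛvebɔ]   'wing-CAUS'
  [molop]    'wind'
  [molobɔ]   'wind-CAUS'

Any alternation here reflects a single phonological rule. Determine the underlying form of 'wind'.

/molop/

The root 'wind' surfaces as [molop] and [molobɔ], with a stem-final [p] ~ [b] alternation.
Compare 'wing', with invariant [b] in [ŋɛveb] and [ŋɛvebɔ]: an analysis with underlying /b/ and a rule producing [p] in isolation would wrongly predict alternation here too.
So /p/ is underlying, and a rule of intervocalic voicing — voiceless stops become voiced between vowels — gives [b].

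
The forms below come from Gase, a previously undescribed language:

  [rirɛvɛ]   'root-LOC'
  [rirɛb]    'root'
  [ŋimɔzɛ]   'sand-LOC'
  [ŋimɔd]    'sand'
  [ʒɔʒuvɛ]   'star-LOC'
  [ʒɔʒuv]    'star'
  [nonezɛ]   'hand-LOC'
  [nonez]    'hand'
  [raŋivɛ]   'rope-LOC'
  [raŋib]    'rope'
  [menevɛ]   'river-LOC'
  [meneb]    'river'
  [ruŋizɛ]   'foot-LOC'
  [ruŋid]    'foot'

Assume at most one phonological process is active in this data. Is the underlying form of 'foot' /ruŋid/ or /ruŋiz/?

'foot' shows [z] ~ [d] at the end of the stem ([ruŋizɛ] vs [ruŋid]).
But 'hand' keeps [z] in both environments ([nonezɛ], [nonez]), so there is no rule changing /z/ to [d] in isolation.
The alternation reflects intervocalic spirantization: voiced stops become fricatives between vowels. /d/ is underlying.

/ruŋid/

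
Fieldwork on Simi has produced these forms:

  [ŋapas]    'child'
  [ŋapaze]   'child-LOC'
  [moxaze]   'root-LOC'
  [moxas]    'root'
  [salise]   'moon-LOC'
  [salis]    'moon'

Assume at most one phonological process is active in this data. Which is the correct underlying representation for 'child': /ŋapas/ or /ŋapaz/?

/ŋapaz/

The stem for 'child' ends in [z] in [ŋapaze] but [s] in [ŋapas].
Compare 'moon', with invariant [s] in [salise] and [salis]: an analysis with underlying /s/ and a rule producing [z] before the LOC suffix would wrongly predict alternation here too.
The underlying segment must be /z/; voiced obstruents become voiceless word-finally, yielding [s] there.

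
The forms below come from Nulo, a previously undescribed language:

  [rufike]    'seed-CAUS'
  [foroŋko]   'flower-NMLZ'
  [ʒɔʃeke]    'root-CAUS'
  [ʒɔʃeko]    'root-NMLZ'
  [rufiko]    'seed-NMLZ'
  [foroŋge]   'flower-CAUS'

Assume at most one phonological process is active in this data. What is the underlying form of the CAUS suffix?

/-ge/

The CAUS morpheme has two allomorphs, [-ge] and [-ke].
By contrast the NMLZ suffix keeps its initial [k] throughout — that segment must be underlying.
So the underlying form is /-ge/, and voiced stops become voiceless after a vowel.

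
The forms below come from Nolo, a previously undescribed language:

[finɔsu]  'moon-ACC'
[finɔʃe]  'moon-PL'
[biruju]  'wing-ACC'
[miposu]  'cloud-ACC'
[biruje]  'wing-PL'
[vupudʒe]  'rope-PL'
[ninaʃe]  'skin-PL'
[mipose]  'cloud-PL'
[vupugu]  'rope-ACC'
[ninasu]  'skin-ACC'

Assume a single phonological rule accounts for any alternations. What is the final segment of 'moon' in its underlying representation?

/ʃ/

The stem for 'moon' ends in [s] in [finɔsu] but [ʃ] in [finɔʃe].
Compare 'cloud', with invariant [s] in [miposu] and [mipose]: an analysis with underlying /s/ and a rule producing [ʃ] before the PL suffix would wrongly predict alternation here too.
So /ʃ/ is underlying, and a rule of depalatalization — palato-alveolar /dʒ/ and /ʃ/ become [g] and [s] when no front vowel follows — gives [s].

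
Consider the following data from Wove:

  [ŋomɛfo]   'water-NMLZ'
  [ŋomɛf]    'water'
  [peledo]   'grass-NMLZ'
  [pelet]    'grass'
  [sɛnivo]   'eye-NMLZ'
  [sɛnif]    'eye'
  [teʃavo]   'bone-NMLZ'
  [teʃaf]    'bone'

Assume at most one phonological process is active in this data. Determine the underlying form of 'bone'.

/teʃav/

'bone' shows [v] ~ [f] at the end of the stem ([teʃavo] vs [teʃaf]).
If /f/ were underlying and a rule turned it into [v] before the NMLZ suffix, 'water' would also alternate; but it has [f] in both [ŋomɛfo] and [ŋomɛf].
Therefore /v/ is basic and [f] is derived by word-final obstruent devoicing (voiced obstruents become voiceless word-finally).
Hence 'bone' is /teʃav/ underlyingly.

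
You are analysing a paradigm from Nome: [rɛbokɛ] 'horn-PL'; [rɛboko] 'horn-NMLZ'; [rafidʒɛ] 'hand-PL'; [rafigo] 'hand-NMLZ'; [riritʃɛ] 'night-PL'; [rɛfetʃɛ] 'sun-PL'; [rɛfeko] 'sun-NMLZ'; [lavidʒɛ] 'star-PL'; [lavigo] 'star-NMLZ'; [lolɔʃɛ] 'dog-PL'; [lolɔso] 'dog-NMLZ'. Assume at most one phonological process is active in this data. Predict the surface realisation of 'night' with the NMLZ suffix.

[ririko]

The root 'sun' surfaces as [rɛfetʃɛ] and [rɛfeko], with a stem-final [tʃ] ~ [k] alternation.
Compare 'horn', with invariant [k] in [rɛbokɛ] and [rɛboko]: an analysis with underlying /k/ and a rule producing [tʃ] before the PL suffix would wrongly predict alternation here too.
The underlying segment must be /tʃ/; palato-alveolar /tʃ/, /dʒ/ and /ʃ/ become [k], [g] and [s] when no front vowel follows, yielding [k] there.
The one attested form of 'night', [riritʃɛ], shows underlying /riritʃ/. Applying the same rule when no front vowel follows gives [ririko].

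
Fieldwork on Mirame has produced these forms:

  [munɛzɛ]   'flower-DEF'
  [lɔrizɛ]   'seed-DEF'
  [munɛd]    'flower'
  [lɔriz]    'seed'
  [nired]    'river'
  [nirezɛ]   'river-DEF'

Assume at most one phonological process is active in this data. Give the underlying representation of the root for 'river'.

The stem for 'river' ends in [d] in [nired] but [z] in [nirezɛ].
Compare 'seed', with invariant [z] in [lɔriz] and [lɔrizɛ]: an analysis with underlying /z/ and a rule producing [d] in isolation would wrongly predict alternation here too.
So /d/ is underlying, and a rule of intervocalic spirantization — voiced stops become fricatives between vowels — gives [z].

/nired/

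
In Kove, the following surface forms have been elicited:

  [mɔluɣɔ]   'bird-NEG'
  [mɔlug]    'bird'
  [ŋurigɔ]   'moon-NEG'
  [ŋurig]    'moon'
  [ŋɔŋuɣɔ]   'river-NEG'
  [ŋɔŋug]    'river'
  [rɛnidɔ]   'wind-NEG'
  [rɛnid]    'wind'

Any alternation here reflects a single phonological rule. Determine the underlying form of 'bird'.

The root 'bird' surfaces as [mɔluɣɔ] and [mɔlug], with a stem-final [ɣ] ~ [g] alternation.
Compare 'moon', with invariant [g] in [ŋurigɔ] and [ŋurig]: an analysis with underlying /g/ and a rule producing [ɣ] before the NEG suffix would wrongly predict alternation here too.
The underlying segment must be /ɣ/; voiced fricatives become stops word-finally, yielding [g] there.

/mɔluɣ/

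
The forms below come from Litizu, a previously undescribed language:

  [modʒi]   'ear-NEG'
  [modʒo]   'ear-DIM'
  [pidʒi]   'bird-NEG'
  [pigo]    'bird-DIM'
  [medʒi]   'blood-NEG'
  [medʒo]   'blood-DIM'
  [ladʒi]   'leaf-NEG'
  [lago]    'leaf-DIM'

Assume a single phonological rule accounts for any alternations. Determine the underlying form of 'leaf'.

In [ladʒi] and [lago] the final segment of 'leaf' alternates: [dʒ] ~ [g].
If /dʒ/ were underlying and a rule turned it into [g] before the DIM suffix, 'blood' would also alternate; but it has [dʒ] in both [medʒi] and [medʒo].
Therefore /g/ is basic and [dʒ] is derived by palatalization before a front vowel (/g/ becomes palato-alveolar [dʒ] before a front vowel).
The underlying form of 'leaf' is therefore /lag/.

/lag/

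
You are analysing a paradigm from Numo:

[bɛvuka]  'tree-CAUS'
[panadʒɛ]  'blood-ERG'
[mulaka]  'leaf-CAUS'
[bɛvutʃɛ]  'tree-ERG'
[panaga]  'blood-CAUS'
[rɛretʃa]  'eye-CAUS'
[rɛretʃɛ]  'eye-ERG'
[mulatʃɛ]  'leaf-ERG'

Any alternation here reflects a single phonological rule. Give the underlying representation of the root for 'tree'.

'tree' shows [tʃ] ~ [k] at the end of the stem ([bɛvutʃɛ] vs [bɛvuka]).
If /tʃ/ were underlying and a rule turned it into [k] before the CAUS suffix, 'eye' would also alternate; but it has [tʃ] in both [rɛretʃɛ] and [rɛretʃa].
The underlying segment must be /k/; /k/ and /g/ become palato-alveolar [tʃ] and [dʒ] before a front vowel, yielding [tʃ] there.
Hence 'tree' is /bɛvuk/ underlyingly.

/bɛvuk/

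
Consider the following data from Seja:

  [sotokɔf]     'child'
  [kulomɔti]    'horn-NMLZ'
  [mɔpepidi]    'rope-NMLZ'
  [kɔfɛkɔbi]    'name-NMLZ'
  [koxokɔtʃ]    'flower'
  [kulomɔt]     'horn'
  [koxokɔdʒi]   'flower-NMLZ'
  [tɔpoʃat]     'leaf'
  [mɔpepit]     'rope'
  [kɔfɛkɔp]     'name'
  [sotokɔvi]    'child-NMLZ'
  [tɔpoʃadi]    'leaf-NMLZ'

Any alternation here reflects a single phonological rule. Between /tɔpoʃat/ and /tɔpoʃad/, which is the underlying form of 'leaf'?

In [tɔpoʃadi] and [tɔpoʃat] the final segment of 'leaf' alternates: [d] ~ [t].
Compare 'horn', with invariant [t] in [kulomɔti] and [kulomɔt]: an analysis with underlying /t/ and a rule producing [d] before the NMLZ suffix would wrongly predict alternation here too.
The underlying segment must be /d/; voiced obstruents become voiceless word-finally, yielding [t] there.

/tɔpoʃad/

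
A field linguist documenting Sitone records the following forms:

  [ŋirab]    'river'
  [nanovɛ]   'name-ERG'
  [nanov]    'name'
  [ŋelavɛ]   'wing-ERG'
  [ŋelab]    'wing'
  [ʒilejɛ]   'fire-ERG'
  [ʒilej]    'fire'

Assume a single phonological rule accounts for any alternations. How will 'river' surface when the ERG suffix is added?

The root 'wing' surfaces as [ŋelavɛ] and [ŋelab], with a stem-final [v] ~ [b] alternation.
If /v/ were underlying and a rule turned it into [b] in isolation, 'name' would also alternate; but it has [v] in both [nanovɛ] and [nanov].
Therefore /b/ is basic and [v] is derived by intervocalic spirantization (voiced stops become fricatives between vowels).
From [ŋirab] the stem 'river' is /ŋirab/; between vowels this yields [ŋiravɛ].

[ŋiravɛ]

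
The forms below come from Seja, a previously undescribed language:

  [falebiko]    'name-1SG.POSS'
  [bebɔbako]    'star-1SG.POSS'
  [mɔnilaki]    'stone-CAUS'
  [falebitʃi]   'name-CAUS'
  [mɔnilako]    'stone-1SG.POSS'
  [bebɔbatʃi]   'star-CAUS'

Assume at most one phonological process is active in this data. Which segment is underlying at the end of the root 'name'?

'name' shows [k] ~ [tʃ] at the end of the stem ([falebiko] vs [falebitʃi]).
But 'stone' keeps [k] in both environments ([mɔnilako], [mɔnilaki]), so there is no rule changing /k/ to [tʃ] before the CAUS suffix.
The underlying segment must be /tʃ/; palato-alveolar /tʃ/ becomes [k] when no front vowel follows, yielding [k] there.

/tʃ/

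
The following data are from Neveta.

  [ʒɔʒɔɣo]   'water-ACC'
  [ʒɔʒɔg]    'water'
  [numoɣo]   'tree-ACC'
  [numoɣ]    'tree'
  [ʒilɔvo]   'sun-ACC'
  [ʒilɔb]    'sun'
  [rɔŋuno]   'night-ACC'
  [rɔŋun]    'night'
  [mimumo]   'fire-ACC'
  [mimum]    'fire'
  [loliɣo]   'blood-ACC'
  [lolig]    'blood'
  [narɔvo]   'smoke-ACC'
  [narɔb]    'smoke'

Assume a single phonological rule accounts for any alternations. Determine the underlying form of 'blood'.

The root 'blood' surfaces as [loliɣo] and [lolig], with a stem-final [ɣ] ~ [g] alternation.
But 'tree' keeps [ɣ] in both environments ([numoɣo], [numoɣ]), so there is no rule changing /ɣ/ to [g] in isolation.
Therefore /g/ is basic and [ɣ] is derived by intervocalic spirantization (voiced stops become fricatives between vowels).
Hence 'blood' is /lolig/ underlyingly.

/lolig/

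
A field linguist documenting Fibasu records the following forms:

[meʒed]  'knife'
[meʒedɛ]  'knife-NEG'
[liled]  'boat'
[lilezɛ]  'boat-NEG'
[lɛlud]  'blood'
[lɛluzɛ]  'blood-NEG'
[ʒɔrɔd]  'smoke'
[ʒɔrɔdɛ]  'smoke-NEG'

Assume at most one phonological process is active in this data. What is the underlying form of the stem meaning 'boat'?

'boat' shows [d] ~ [z] at the end of the stem ([liled] vs [lilezɛ]).
The stem 'smoke' ([ʒɔrɔd], [ʒɔrɔdɛ]) shows [d] unchanged in both environments, so [d] cannot be basic with [z] derived before the NEG suffix.
The underlying segment must be /z/; voiced fricatives become stops word-finally, yielding [d] there.
The underlying form of 'boat' is therefore /lilez/.

/lilez/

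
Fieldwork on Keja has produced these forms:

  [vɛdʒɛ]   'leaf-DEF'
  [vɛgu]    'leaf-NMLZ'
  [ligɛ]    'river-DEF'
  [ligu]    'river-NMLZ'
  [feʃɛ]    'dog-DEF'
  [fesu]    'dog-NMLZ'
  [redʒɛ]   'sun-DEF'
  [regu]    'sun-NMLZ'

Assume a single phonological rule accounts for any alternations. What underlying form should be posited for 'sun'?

/redʒ/

In [redʒɛ] and [regu] the final segment of 'sun' alternates: [dʒ] ~ [g].
Compare 'river', with invariant [g] in [ligɛ] and [ligu]: an analysis with underlying /g/ and a rule producing [dʒ] before the DEF suffix would wrongly predict alternation here too.
So /dʒ/ is underlying, and a rule of depalatalization — palato-alveolar /dʒ/ and /ʃ/ become [g] and [s] when no front vowel follows — gives [g].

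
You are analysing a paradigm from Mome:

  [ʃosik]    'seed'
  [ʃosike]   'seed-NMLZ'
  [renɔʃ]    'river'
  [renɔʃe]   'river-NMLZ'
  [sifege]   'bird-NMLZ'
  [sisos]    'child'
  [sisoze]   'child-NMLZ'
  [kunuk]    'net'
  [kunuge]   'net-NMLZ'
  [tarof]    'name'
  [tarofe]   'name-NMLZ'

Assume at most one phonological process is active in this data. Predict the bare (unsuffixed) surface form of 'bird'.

The stem for 'net' ends in [k] in [kunuk] but [g] in [kunuge].
The stem 'seed' ([ʃosik], [ʃosike]) shows [k] unchanged in both environments, so [k] cannot be basic with [g] derived before the NMLZ suffix.
The alternation reflects word-final obstruent devoicing: voiced obstruents become voiceless word-finally. /g/ is underlying.
From [sifege] the stem 'bird' is /sifeg/; word-finally this yields [sifek].

[sifek]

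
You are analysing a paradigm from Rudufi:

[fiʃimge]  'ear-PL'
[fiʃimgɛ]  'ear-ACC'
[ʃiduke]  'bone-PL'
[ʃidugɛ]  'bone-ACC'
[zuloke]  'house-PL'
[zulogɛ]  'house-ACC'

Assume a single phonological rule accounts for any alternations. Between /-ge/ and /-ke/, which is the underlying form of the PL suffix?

/-ke/

The PL morpheme has two allomorphs, [-ge] and [-ke].
The ACC suffix, which begins with [g], is invariant after every stem; so [g] is not altered by any rule here.
The PL suffix is therefore /-ke/ underlyingly, with post-nasal voicing: voiceless stops become voiced after a nasal.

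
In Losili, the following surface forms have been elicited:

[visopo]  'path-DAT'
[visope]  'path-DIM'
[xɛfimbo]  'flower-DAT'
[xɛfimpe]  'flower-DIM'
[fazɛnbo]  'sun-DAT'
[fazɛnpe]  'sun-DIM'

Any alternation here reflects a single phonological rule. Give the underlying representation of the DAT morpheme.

The DAT suffix surfaces as [-bo] and [-po], depending on the final segment of the stem.
By contrast the DIM suffix keeps its initial [p] throughout — that segment must be underlying.
So the underlying form is /-bo/, and voiced stops become voiceless after a vowel.

/-bo/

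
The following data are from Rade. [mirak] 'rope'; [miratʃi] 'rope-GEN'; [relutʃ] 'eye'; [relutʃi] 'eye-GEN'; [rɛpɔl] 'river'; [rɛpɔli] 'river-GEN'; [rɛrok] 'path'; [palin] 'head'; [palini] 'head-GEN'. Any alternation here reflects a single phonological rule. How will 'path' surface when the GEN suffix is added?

'rope' shows [k] ~ [tʃ] at the end of the stem ([mirak] vs [miratʃi]).
Compare 'eye', with invariant [tʃ] in [relutʃ] and [relutʃi]: an analysis with underlying /tʃ/ and a rule producing [k] in isolation would wrongly predict alternation here too.
Therefore /k/ is basic and [tʃ] is derived by palatalization before a front vowel (/k/ becomes palato-alveolar [tʃ] before a front vowel).
The one attested form of 'path', [rɛrok], shows underlying /rɛrok/. Applying the same rule before a front vowel gives [rɛrotʃi].

[rɛrotʃi]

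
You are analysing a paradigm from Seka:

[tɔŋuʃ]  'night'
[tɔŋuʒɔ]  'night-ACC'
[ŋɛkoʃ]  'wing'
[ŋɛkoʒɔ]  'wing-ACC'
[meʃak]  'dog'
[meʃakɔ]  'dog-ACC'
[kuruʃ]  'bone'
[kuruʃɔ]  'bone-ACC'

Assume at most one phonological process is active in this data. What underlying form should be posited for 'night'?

'night' shows [ʃ] ~ [ʒ] at the end of the stem ([tɔŋuʃ] vs [tɔŋuʒɔ]).
Compare 'bone', with invariant [ʃ] in [kuruʃ] and [kuruʃɔ]: an analysis with underlying /ʃ/ and a rule producing [ʒ] before the ACC suffix would wrongly predict alternation here too.
The alternation reflects word-final obstruent devoicing: voiced obstruents become voiceless word-finally. /ʒ/ is underlying.
The underlying form of 'night' is therefore /tɔŋuʒ/.

/tɔŋuʒ/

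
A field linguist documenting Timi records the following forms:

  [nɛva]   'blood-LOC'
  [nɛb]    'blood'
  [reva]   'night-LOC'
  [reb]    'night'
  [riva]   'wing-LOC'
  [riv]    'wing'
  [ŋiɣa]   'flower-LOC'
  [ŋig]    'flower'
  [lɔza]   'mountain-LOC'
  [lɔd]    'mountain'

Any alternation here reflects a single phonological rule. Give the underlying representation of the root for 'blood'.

/nɛb/

The root 'blood' surfaces as [nɛva] and [nɛb], with a stem-final [v] ~ [b] alternation.
The stem 'wing' ([riva], [riv]) shows [v] unchanged in both environments, so [v] cannot be basic with [b] derived in isolation.
The alternation reflects intervocalic spirantization: voiced stops become fricatives between vowels. /b/ is underlying.
So 'blood' = /nɛb/.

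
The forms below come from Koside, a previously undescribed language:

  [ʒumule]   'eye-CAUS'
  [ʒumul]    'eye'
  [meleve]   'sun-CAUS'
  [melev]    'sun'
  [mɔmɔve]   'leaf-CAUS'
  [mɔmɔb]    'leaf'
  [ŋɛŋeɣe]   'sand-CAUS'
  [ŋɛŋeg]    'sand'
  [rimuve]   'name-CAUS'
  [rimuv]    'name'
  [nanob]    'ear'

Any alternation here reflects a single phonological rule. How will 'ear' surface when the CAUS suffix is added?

[nanove]

'leaf' shows [v] ~ [b] at the end of the stem ([mɔmɔve] vs [mɔmɔb]).
But 'sun' keeps [v] in both environments ([meleve], [melev]), so there is no rule changing /v/ to [b] in isolation.
Therefore /b/ is basic and [v] is derived by intervocalic spirantization (voiced stops become fricatives between vowels).
From [nanob] the stem 'ear' is /nanob/; between vowels this yields [nanove].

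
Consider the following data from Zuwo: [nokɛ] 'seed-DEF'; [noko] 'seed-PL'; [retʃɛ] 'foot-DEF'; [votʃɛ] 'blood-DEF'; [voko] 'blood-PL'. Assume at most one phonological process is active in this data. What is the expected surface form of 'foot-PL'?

The root 'blood' surfaces as [votʃɛ] and [voko], with a stem-final [tʃ] ~ [k] alternation.
The stem 'seed' ([nokɛ], [noko]) shows [k] unchanged in both environments, so [k] cannot be basic with [tʃ] derived before the DEF suffix.
The alternation reflects depalatalization: palato-alveolar /tʃ/ becomes [k] when no front vowel follows. /tʃ/ is underlying.
The one attested form of 'foot', [retʃɛ], shows underlying /retʃ/. Applying the same rule when no front vowel follows gives [reko].

[reko]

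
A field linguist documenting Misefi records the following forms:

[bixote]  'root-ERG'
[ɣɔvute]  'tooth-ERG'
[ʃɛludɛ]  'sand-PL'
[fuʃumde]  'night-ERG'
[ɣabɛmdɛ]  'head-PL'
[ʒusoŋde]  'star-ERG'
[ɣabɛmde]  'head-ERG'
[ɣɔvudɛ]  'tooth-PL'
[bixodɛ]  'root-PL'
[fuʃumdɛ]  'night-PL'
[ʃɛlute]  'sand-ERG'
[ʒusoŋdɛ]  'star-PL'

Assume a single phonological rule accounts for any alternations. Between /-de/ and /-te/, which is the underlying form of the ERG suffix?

The ERG suffix surfaces as [-de] and [-te], depending on the final segment of the stem.
By contrast the PL suffix keeps its initial [d] throughout — that segment must be underlying.
The ERG suffix is therefore /-te/ underlyingly, with post-nasal voicing: voiceless stops become voiced after a nasal.

/-te/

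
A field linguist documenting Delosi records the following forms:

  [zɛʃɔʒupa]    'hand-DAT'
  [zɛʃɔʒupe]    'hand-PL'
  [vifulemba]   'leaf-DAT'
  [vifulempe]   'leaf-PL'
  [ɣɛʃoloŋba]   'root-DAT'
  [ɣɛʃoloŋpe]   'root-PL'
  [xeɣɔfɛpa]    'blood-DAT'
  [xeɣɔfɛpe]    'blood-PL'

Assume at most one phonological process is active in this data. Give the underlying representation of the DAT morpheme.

/-ba/

The DAT suffix surfaces as [-ba] and [-pa], depending on the final segment of the stem.
The PL suffix, which begins with [p], is invariant after every stem; so [p] is not altered by any rule here.
The DAT suffix is therefore /-ba/ underlyingly, with post-vocalic devoicing: voiced stops become voiceless after a vowel.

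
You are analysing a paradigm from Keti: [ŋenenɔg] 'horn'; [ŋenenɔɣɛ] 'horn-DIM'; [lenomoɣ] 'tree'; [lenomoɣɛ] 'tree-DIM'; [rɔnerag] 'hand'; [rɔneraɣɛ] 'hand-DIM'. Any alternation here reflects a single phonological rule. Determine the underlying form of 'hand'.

/rɔnerag/

In [rɔnerag] and [rɔneraɣɛ] the final segment of 'hand' alternates: [g] ~ [ɣ].
Compare 'tree', with invariant [ɣ] in [lenomoɣ] and [lenomoɣɛ]: an analysis with underlying /ɣ/ and a rule producing [g] in isolation would wrongly predict alternation here too.
Therefore /g/ is basic and [ɣ] is derived by intervocalic spirantization (voiced stops become fricatives between vowels).
The underlying form of 'hand' is therefore /rɔnerag/.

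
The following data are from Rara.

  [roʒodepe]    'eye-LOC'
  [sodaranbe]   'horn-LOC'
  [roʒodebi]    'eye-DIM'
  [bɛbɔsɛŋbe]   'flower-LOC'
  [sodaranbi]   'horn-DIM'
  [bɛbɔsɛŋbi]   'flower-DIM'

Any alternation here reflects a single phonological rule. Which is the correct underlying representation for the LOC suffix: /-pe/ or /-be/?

/-pe/

The LOC morpheme has two allomorphs, [-be] and [-pe].
The DIM suffix, which begins with [b], is invariant after every stem; so [b] is not altered by any rule here.
So the underlying form is /-pe/, and voiceless stops become voiced after a nasal.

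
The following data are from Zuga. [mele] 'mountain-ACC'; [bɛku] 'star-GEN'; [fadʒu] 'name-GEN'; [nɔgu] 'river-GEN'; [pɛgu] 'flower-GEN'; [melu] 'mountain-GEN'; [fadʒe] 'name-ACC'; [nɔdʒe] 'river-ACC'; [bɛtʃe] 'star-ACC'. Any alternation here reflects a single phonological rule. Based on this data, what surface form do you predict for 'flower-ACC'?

'river' shows [dʒ] ~ [g] at the end of the stem ([nɔdʒe] vs [nɔgu]).
But 'name' keeps [dʒ] in both environments ([fadʒe], [fadʒu]), so there is no rule changing /dʒ/ to [g] before the GEN suffix.
So /g/ is underlying, and a rule of palatalization before a front vowel — /k/ and /g/ become palato-alveolar [tʃ] and [dʒ] before a front vowel — gives [dʒ].
The one attested form of 'flower', [pɛgu], shows underlying /pɛg/. Applying the same rule before a front vowel gives [pɛdʒe].

[pɛdʒe]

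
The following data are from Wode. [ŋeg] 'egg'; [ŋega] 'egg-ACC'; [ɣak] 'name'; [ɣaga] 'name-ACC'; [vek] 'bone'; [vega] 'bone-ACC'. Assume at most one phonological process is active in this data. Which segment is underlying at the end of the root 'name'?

In [ɣak] and [ɣaga] the final segment of 'name' alternates: [k] ~ [g].
The stem 'egg' ([ŋeg], [ŋega]) shows [g] unchanged in both environments, so [g] cannot be basic with [k] derived in isolation.
The alternation reflects intervocalic voicing: voiceless stops become voiced between vowels. /k/ is underlying.

/k/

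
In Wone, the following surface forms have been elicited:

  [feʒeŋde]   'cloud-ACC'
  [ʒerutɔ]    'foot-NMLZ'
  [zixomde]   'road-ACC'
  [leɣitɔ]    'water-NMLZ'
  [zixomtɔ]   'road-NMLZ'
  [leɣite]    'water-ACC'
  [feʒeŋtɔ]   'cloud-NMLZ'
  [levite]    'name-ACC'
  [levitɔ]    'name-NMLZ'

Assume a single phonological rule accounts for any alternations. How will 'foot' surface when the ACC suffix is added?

[ʒerute]

The ACC morpheme has two allomorphs, [-de] and [-te].
The NMLZ suffix, which begins with [t], is invariant after every stem; so [t] is not altered by any rule here.
The ACC suffix is therefore /-de/ underlyingly, with post-vocalic devoicing: voiced stops become voiceless after a vowel.
After 'foot', which ends in a vowel, the suffix surfaces as [-te], giving [ʒerute].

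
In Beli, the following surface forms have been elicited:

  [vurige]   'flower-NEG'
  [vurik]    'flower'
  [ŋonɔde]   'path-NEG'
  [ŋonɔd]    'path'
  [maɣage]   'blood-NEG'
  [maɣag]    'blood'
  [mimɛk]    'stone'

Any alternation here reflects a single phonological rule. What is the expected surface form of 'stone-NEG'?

In [vurige] and [vurik] the final segment of 'flower' alternates: [g] ~ [k].
If /g/ were underlying and a rule turned it into [k] in isolation, 'blood' would also alternate; but it has [g] in both [maɣage] and [maɣag].
Therefore /k/ is basic and [g] is derived by intervocalic voicing (voiceless stops become voiced between vowels).
From [mimɛk] the stem 'stone' is /mimɛk/; between vowels this yields [mimɛge].

[mimɛge]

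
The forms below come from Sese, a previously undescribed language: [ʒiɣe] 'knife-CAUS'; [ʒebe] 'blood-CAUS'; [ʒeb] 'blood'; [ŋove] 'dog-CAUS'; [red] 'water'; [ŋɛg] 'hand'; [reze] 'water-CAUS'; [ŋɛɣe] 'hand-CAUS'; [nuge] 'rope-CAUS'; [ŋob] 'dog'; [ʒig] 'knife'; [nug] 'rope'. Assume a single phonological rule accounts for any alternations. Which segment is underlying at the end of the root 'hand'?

The root 'hand' surfaces as [ŋɛɣe] and [ŋɛg], with a stem-final [ɣ] ~ [g] alternation.
The stem 'rope' ([nuge], [nug]) shows [g] unchanged in both environments, so [g] cannot be basic with [ɣ] derived before the CAUS suffix.
The underlying segment must be /ɣ/; voiced fricatives become stops word-finally, yielding [g] there.

/ɣ/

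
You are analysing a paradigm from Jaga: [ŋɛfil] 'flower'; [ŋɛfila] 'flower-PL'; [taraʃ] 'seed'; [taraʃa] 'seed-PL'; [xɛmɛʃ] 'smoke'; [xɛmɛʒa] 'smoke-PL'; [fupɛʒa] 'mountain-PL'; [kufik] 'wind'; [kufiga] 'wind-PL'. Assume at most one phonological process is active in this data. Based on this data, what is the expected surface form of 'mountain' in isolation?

[fupɛʃ]

The stem for 'smoke' ends in [ʃ] in [xɛmɛʃ] but [ʒ] in [xɛmɛʒa].
If /ʃ/ were underlying and a rule turned it into [ʒ] before the PL suffix, 'seed' would also alternate; but it has [ʃ] in both [taraʃ] and [taraʃa].
So /ʒ/ is underlying, and a rule of word-final obstruent devoicing — voiced obstruents become voiceless word-finally — gives [ʃ].
The one attested form of 'mountain', [fupɛʒa], shows underlying /fupɛʒ/. Applying the same rule word-finally gives [fupɛʃ].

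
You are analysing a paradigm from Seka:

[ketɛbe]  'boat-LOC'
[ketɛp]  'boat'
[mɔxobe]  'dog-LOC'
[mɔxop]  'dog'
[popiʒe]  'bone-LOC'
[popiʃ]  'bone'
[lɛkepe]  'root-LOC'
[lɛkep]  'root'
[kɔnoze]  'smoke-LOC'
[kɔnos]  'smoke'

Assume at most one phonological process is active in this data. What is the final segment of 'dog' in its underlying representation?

The stem for 'dog' ends in [b] in [mɔxobe] but [p] in [mɔxop].
The stem 'root' ([lɛkepe], [lɛkep]) shows [p] unchanged in both environments, so [p] cannot be basic with [b] derived before the LOC suffix.
Therefore /b/ is basic and [p] is derived by word-final obstruent devoicing (voiced obstruents become voiceless word-finally).

/b/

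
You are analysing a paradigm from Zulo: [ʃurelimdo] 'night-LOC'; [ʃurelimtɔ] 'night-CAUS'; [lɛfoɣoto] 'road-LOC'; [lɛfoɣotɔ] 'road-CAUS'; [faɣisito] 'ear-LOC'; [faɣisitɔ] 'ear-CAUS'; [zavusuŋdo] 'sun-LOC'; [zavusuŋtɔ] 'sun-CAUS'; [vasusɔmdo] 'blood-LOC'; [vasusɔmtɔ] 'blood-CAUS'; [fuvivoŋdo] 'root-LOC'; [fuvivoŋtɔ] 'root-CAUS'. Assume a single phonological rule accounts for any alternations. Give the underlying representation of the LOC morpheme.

The LOC suffix surfaces as [-do] and [-to], depending on the final segment of the stem.
The CAUS suffix, which begins with [t], is invariant after every stem; so [t] is not altered by any rule here.
So the underlying form is /-do/, and voiced stops become voiceless after a vowel.

/-do/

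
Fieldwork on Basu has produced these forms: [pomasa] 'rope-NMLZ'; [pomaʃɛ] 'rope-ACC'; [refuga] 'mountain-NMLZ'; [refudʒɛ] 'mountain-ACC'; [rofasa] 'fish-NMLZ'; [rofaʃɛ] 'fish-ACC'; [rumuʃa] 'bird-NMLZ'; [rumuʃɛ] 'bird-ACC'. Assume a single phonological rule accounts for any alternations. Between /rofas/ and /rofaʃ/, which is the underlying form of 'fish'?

The root 'fish' surfaces as [rofasa] and [rofaʃɛ], with a stem-final [s] ~ [ʃ] alternation.
But 'bird' keeps [ʃ] in both environments ([rumuʃa], [rumuʃɛ]), so there is no rule changing /ʃ/ to [s] before the NMLZ suffix.
The alternation reflects palatalization before a front vowel: /g/ and /s/ become palato-alveolar [dʒ] and [ʃ] before a front vowel. /s/ is underlying.

/rofas/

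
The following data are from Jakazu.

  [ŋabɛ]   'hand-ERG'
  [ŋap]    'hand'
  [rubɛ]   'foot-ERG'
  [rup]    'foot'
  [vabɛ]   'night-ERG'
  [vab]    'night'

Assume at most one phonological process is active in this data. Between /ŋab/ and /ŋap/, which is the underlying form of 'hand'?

/ŋap/

The root 'hand' surfaces as [ŋabɛ] and [ŋap], with a stem-final [b] ~ [p] alternation.
If /b/ were underlying and a rule turned it into [p] in isolation, 'night' would also alternate; but it has [b] in both [vabɛ] and [vab].
The alternation reflects intervocalic voicing: voiceless stops become voiced between vowels. /p/ is underlying.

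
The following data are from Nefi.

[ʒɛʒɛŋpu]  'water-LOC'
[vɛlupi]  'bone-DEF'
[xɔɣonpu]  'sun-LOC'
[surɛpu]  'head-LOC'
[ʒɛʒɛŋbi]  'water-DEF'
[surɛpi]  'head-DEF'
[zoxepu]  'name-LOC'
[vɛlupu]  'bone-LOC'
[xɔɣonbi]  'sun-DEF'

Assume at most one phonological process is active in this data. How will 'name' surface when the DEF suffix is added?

The DEF morpheme has two allomorphs, [-bi] and [-pi].
The LOC suffix, which begins with [p], is invariant after every stem; so [p] is not altered by any rule here.
So the underlying form is /-bi/, and voiced stops become voiceless after a vowel.
After 'name', which ends in a vowel, the suffix surfaces as [-pi], giving [zoxepi].

[zoxepi]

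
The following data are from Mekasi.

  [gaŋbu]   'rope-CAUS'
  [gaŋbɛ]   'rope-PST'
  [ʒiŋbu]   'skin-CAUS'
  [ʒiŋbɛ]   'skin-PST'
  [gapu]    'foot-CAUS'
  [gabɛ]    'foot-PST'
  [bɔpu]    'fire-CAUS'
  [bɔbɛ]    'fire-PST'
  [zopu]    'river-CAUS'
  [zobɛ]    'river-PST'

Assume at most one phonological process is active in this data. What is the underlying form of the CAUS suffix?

/-pu/

The CAUS morpheme has two allomorphs, [-bu] and [-pu].
The PST suffix, which begins with [b], is invariant after every stem; so [b] is not altered by any rule here.
The CAUS suffix is therefore /-pu/ underlyingly, with post-nasal voicing: voiceless stops become voiced after a nasal.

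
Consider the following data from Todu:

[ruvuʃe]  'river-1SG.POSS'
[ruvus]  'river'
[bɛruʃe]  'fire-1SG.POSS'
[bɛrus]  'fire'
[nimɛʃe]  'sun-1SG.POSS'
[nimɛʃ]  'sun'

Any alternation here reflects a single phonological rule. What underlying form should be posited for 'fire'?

/bɛrus/

The root 'fire' surfaces as [bɛruʃe] and [bɛrus], with a stem-final [ʃ] ~ [s] alternation.
Compare 'sun', with invariant [ʃ] in [nimɛʃe] and [nimɛʃ]: an analysis with underlying /ʃ/ and a rule producing [s] in isolation would wrongly predict alternation here too.
So /s/ is underlying, and a rule of palatalization before a front vowel — /s/ becomes palato-alveolar [ʃ] before a front vowel — gives [ʃ].
The underlying form of 'fire' is therefore /bɛrus/.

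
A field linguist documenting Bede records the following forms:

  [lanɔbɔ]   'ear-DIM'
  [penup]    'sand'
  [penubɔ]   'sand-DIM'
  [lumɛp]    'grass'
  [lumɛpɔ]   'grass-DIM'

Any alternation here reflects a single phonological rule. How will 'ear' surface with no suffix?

In [penup] and [penubɔ] the final segment of 'sand' alternates: [p] ~ [b].
Compare 'grass', with invariant [p] in [lumɛp] and [lumɛpɔ]: an analysis with underlying /p/ and a rule producing [b] before the DIM suffix would wrongly predict alternation here too.
Therefore /b/ is basic and [p] is derived by word-final obstruent devoicing (voiced obstruents become voiceless word-finally).
The one attested form of 'ear', [lanɔbɔ], shows underlying /lanɔb/. Applying the same rule word-finally gives [lanɔp].

[lanɔp]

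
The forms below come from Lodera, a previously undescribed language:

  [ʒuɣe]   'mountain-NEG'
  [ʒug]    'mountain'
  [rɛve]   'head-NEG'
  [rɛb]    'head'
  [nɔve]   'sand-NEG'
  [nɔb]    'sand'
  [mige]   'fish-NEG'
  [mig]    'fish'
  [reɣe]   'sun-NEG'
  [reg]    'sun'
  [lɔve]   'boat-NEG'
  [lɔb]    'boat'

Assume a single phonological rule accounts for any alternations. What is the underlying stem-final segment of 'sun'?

/ɣ/

In [reɣe] and [reg] the final segment of 'sun' alternates: [ɣ] ~ [g].
But 'fish' keeps [g] in both environments ([mige], [mig]), so there is no rule changing /g/ to [ɣ] before the NEG suffix.
Therefore /ɣ/ is basic and [g] is derived by word-final hardening (voiced fricatives become stops word-finally).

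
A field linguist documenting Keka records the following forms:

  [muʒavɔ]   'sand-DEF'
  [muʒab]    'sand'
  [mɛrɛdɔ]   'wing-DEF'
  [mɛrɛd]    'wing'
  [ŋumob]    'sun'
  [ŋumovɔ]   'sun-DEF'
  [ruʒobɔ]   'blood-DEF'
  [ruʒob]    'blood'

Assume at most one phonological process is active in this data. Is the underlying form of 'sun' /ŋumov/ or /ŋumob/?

/ŋumov/

In [ŋumob] and [ŋumovɔ] the final segment of 'sun' alternates: [b] ~ [v].
But 'blood' keeps [b] in both environments ([ruʒob], [ruʒobɔ]), so there is no rule changing /b/ to [v] before the DEF suffix.
So /v/ is underlying, and a rule of word-final hardening — voiced fricatives become stops word-finally — gives [b].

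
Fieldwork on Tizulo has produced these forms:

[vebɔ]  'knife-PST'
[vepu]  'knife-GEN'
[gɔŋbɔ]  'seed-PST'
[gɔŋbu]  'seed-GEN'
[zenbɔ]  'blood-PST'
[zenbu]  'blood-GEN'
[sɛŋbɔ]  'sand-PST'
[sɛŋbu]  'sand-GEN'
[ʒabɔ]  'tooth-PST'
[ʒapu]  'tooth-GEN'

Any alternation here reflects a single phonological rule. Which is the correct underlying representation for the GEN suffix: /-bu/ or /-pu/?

/-pu/

The GEN morpheme has two allomorphs, [-bu] and [-pu].
By contrast the PST suffix keeps its initial [b] throughout — that segment must be underlying.
So the underlying form is /-pu/, and voiceless stops become voiced after a nasal.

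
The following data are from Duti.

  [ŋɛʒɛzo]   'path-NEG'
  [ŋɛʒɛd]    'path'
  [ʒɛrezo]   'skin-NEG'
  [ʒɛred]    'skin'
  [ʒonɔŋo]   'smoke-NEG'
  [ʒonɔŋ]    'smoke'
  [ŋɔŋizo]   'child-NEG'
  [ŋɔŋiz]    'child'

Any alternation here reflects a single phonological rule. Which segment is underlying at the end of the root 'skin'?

/d/

The stem for 'skin' ends in [z] in [ʒɛrezo] but [d] in [ʒɛred].
But 'child' keeps [z] in both environments ([ŋɔŋizo], [ŋɔŋiz]), so there is no rule changing /z/ to [d] in isolation.
The alternation reflects intervocalic spirantization: voiced stops become fricatives between vowels. /d/ is underlying.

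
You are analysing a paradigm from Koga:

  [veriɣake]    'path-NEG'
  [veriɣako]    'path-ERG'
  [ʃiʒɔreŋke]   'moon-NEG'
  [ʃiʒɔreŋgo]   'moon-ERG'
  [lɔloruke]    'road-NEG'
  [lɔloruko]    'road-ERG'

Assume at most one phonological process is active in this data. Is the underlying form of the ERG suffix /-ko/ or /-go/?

The ERG morpheme has two allomorphs, [-go] and [-ko].
By contrast the NEG suffix keeps its initial [k] throughout — that segment must be underlying.
The ERG suffix is therefore /-go/ underlyingly, with post-vocalic devoicing: voiced stops become voiceless after a vowel.

/-go/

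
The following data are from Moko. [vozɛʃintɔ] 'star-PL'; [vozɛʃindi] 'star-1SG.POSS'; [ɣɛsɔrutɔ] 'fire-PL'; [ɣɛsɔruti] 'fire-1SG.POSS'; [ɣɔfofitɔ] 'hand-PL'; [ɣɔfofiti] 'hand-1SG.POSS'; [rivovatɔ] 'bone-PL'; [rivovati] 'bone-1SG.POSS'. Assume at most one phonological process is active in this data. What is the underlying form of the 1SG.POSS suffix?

The 1SG.POSS morpheme has two allomorphs, [-di] and [-ti].
The PL suffix, which begins with [t], is invariant after every stem; so [t] is not altered by any rule here.
So the underlying form is /-di/, and voiced stops become voiceless after a vowel.

/-di/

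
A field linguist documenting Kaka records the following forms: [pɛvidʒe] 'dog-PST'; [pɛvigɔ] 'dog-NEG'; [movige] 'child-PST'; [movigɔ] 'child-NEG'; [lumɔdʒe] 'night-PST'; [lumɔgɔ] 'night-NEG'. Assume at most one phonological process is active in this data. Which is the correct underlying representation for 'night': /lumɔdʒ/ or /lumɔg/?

/lumɔdʒ/

In [lumɔdʒe] and [lumɔgɔ] the final segment of 'night' alternates: [dʒ] ~ [g].
If /g/ were underlying and a rule turned it into [dʒ] before the PST suffix, 'child' would also alternate; but it has [g] in both [movige] and [movigɔ].
The alternation reflects depalatalization: palato-alveolar /dʒ/ becomes [g] when no front vowel follows. /dʒ/ is underlying.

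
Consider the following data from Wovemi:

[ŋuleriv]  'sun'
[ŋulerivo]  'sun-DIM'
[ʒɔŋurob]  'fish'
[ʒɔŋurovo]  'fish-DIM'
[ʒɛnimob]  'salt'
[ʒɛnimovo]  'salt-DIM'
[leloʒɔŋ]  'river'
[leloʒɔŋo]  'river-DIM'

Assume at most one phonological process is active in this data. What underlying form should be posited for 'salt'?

In [ʒɛnimob] and [ʒɛnimovo] the final segment of 'salt' alternates: [b] ~ [v].
Compare 'sun', with invariant [v] in [ŋuleriv] and [ŋulerivo]: an analysis with underlying /v/ and a rule producing [b] in isolation would wrongly predict alternation here too.
The underlying segment must be /b/; voiced stops become fricatives between vowels, yielding [v] there.
The underlying form of 'salt' is therefore /ʒɛnimob/.

/ʒɛnimob/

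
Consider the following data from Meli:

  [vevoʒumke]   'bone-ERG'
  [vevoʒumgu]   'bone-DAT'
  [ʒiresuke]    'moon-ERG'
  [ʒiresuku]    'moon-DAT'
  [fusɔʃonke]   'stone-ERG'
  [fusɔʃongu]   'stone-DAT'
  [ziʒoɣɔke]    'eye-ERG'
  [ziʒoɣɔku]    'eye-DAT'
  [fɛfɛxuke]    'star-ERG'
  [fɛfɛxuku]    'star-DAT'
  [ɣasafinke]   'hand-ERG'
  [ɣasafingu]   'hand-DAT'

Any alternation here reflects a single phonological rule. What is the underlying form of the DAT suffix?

/-gu/

The DAT morpheme has two allomorphs, [-gu] and [-ku].
By contrast the ERG suffix keeps its initial [k] throughout — that segment must be underlying.
The DAT suffix is therefore /-gu/ underlyingly, with post-vocalic devoicing: voiced stops become voiceless after a vowel.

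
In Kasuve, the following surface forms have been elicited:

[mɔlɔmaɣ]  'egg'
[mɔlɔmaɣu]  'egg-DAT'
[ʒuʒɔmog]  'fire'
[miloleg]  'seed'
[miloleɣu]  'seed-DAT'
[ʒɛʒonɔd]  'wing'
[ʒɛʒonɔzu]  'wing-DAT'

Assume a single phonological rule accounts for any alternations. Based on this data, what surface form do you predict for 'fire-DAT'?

The stem for 'seed' ends in [g] in [miloleg] but [ɣ] in [miloleɣu].
Compare 'egg', with invariant [ɣ] in [mɔlɔmaɣ] and [mɔlɔmaɣu]: an analysis with underlying /ɣ/ and a rule producing [g] in isolation would wrongly predict alternation here too.
The alternation reflects intervocalic spirantization: voiced stops become fricatives between vowels. /g/ is underlying.
The one attested form of 'fire', [ʒuʒɔmog], shows underlying /ʒuʒɔmog/. Applying the same rule between vowels gives [ʒuʒɔmoɣu].

[ʒuʒɔmoɣu]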